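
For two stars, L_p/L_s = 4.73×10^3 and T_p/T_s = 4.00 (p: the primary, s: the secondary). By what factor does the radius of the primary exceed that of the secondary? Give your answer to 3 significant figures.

L ∝ R²T⁴ gives R ∝ √L / T², so
R_p/R_s = √(4.73×10^3) / (4.00)² = 68.77 / 16.00 = 4.298.

4.30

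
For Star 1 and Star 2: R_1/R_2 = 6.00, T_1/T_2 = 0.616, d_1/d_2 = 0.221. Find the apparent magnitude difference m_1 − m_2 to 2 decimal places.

L_1/L_2 = (6.00)²(0.616)⁴ = 5.184.
F_1/F_2 = (L_1/L_2)/(d_1/d_2)² = 5.184/0.04884 = 106.1.
m_1 − m_2 = −2.5 log₁₀(106.1) = -5.06.

-5.06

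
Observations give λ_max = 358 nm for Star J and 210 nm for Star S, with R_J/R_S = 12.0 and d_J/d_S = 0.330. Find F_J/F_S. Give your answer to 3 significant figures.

157

Wien's law: T_J/T_S = λ_S/λ_J = 210/358 = 0.5866.
L_J/L_S = (R_J/R_S)²(T_J/T_S)⁴ = (12.0)²(0.5866)⁴ = 17.05.
F_J/F_S = (L_J/L_S)/(d_J/d_S)² = 17.05/(0.330)² = 156.6.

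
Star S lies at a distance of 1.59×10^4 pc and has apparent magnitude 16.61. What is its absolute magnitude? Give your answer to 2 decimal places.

0.60

M = m − 5 log₁₀(d/10 pc) = 16.61 − 5 log₁₀(1.59×10^4/10)
  = 16.61 − 5 × 3.201 = 16.61 − 16.01 = 0.60.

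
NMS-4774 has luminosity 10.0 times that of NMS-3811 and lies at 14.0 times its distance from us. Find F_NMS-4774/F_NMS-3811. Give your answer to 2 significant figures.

0.051

F = L/(4πd²), so F_NMS-4774/F_NMS-3811 = (L_NMS-4774/L_NMS-3811) / (d_NMS-4774/d_NMS-3811)²
= 10.0 / (14.0)² = 10.0 / 196.0 = 0.05102.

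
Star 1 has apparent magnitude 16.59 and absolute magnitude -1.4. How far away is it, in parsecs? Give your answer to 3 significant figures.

3.96×10^4 pc

m − M = 5 log₁₀(d/10 pc)
16.59 − (-1.4) = 17.99 = 5 log₁₀(d/10)
d = 10 × 10^(17.99/5) = 10 × 10^3.598 = 3.963×10^4 pc.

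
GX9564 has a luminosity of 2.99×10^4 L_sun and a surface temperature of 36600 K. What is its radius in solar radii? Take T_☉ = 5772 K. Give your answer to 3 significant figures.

4.30 solar radii

R/R_☉ = √(L/L_☉) / (T/T_☉)² = √(2.99×10^4) / (6.341)²
       = 172.9 / 40.21 = 4.301.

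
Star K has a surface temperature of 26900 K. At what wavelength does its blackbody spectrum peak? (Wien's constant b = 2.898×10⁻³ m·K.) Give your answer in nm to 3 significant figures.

108 nm

λ_max = b/T = 2.898×10⁻³ / 26900 = 1.08×10^-7 m = 107.7 nm.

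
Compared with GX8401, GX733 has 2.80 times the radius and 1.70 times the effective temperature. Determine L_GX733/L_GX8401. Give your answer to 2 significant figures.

From the Stefan–Boltzmann law, L ∝ R²T⁴, so
L_GX733/L_GX8401 = (R_GX733/R_GX8401)² (T_GX733/T_GX8401)⁴ = (2.80)² × (1.70)⁴ = 7.840 × 8.352 = 65.48.

65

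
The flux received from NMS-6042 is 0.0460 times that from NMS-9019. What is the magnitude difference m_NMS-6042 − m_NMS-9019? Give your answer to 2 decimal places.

m_NMS-6042 − m_NMS-9019 = −2.5 log₁₀(F_NMS-6042/F_NMS-9019) = −2.5 log₁₀(0.0460) = −2.5 × (-1.337) = 3.343.

3.34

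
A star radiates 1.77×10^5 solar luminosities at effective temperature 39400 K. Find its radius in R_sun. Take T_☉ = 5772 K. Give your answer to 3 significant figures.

9.03 R_sun

R/R_☉ = √(L/L_☉) / (T/T_☉)² = √(1.77×10^5) / (6.826)²
       = 420.7 / 46.60 = 9.029.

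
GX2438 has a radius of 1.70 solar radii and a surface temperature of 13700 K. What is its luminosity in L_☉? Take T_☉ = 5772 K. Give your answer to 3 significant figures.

91.7 L_☉

L/L_☉ = (R/R_☉)² (T/T_☉)⁴ = (1.70)² × (13700/5772)⁴
       = 2.890 × (2.374)⁴ = 2.890 × 31.74 = 91.72.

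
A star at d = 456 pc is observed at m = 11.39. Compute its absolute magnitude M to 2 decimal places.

3.10

M = m − 5 log₁₀(d/10 pc) = 11.39 − 5 log₁₀(456/10)
  = 11.39 − 5 × 1.659 = 11.39 − 8.29 = 3.10.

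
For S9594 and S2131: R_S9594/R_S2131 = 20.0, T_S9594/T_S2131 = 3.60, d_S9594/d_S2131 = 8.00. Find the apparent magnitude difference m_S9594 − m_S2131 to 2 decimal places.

L_S9594/L_S2131 = (20.0)²(3.60)⁴ = 6.718×10^4.
F_S9594/F_S2131 = (L_S9594/L_S2131)/(d_S9594/d_S2131)² = 6.718×10^4/64.00 = 1050.
m_S9594 − m_S2131 = −2.5 log₁₀(1050) = -7.55.

-7.55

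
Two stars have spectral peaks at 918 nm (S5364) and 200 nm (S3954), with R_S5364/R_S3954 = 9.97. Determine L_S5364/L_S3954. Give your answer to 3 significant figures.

Wien's law gives T ∝ 1/λ_max, so T_S5364/T_S3954 = λ_S3954/λ_S5364 = 200/918 = 0.2179.
Then L ∝ R²T⁴ gives L_S5364/L_S3954 = (9.97)² × (0.2179)⁴ = 99.40 × 0.002253 = 0.2239.

0.224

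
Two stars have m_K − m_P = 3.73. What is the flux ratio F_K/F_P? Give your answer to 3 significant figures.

F_K/F_P = 10^(−(m_K − m_P)/2.5) = 10^(-3.73/2.5) = 10^-1.492 = 0.03221.

0.0322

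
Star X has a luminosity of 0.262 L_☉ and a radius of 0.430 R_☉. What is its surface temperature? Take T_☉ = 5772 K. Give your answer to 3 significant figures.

6.30×10^3 K

T/T_☉ = (L/L_☉)^(1/4) / (R/R_☉)^(1/2)
T = 5772 × (0.262)^(1/4) / √(0.430) = 5772 × 0.7154 / 0.6557 = 6297 K.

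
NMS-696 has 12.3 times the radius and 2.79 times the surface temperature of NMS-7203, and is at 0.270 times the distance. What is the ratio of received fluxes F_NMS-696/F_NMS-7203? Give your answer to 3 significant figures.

L_NMS-696/L_NMS-7203 = (R_NMS-696/R_NMS-7203)²(T_NMS-696/T_NMS-7203)⁴ = (12.3)² × (2.79)⁴ = 9167.
F_NMS-696/F_NMS-7203 = (L_NMS-696/L_NMS-7203)/(d_NMS-696/d_NMS-7203)² = 9167 / (0.270)² = 1.257×10^5.

1.26×10^5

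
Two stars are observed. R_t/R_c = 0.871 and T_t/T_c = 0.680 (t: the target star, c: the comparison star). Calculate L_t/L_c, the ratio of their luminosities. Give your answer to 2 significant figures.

From the Stefan–Boltzmann law, L ∝ R²T⁴, so
L_t/L_c = (R_t/R_c)² (T_t/T_c)⁴ = (0.871)² × (0.680)⁴ = 0.7586 × 0.2138 = 0.1622.

0.16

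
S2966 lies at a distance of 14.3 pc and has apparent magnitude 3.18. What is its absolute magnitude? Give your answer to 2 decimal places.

M = m − 5 log₁₀(d/10 pc) = 3.18 − 5 log₁₀(14.3/10)
  = 3.18 − 5 × 0.155 = 3.18 − 0.78 = 2.40.

2.40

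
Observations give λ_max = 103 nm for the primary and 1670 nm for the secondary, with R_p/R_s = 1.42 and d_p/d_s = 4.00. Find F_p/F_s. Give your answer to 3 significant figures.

8.71×10^3

Wien's law: T_p/T_s = λ_s/λ_p = 1670/103 = 16.21.
L_p/L_s = (R_p/R_s)²(T_p/T_s)⁴ = (1.42)²(16.21)⁴ = 1.393×10^5.
F_p/F_s = (L_p/L_s)/(d_p/d_s)² = 1.393×10^5/(4.00)² = 8709.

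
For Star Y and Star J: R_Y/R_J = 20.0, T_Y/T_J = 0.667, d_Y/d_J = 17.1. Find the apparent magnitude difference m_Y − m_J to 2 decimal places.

L_Y/L_J = (20.0)²(0.667)⁴ = 79.17.
F_Y/F_J = (L_Y/L_J)/(d_Y/d_J)² = 79.17/292.4 = 0.2708.
m_Y − m_J = −2.5 log₁₀(0.2708) = 1.42.

1.42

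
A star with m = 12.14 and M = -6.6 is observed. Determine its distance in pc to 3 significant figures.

m − M = 5 log₁₀(d/10 pc)
12.14 − (-6.6) = 18.74 = 5 log₁₀(d/10)
d = 10 × 10^(18.74/5) = 10 × 10^3.748 = 5.598×10^4 pc.

5.60×10^4 pc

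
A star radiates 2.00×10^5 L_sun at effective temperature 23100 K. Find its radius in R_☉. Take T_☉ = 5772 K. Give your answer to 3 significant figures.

R/R_☉ = √(L/L_☉) / (T/T_☉)² = √(2.00×10^5) / (4.002)²
       = 447.2 / 16.02 = 27.92.

27.9 R_☉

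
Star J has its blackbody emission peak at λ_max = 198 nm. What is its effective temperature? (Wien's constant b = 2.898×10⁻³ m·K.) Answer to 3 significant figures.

T = b/λ_max = 2.898×10⁻³ / (198×10⁻⁹) = 1.464×10^4 K.

1.46×10^4 K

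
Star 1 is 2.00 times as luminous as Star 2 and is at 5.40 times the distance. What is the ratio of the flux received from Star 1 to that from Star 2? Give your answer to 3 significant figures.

0.0686

F = L/(4πd²), so F_1/F_2 = (L_1/L_2) / (d_1/d_2)²
= 2.00 / (5.40)² = 2.00 / 29.16 = 0.06859.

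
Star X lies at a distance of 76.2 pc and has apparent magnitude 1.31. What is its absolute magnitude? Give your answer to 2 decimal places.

-3.10

M = m − 5 log₁₀(d/10 pc) = 1.31 − 5 log₁₀(76.2/10)
  = 1.31 − 5 × 0.882 = 1.31 − 4.41 = -3.10.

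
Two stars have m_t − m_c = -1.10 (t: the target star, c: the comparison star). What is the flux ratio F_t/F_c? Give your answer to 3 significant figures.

F_t/F_c = 10^(−(m_t − m_c)/2.5) = 10^(1.10/2.5) = 10^0.440 = 2.754.

2.75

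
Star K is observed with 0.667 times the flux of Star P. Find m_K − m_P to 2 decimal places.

m_K − m_P = −2.5 log₁₀(F_K/F_P) = −2.5 log₁₀(0.667) = −2.5 × (-0.176) = 0.440.

0.44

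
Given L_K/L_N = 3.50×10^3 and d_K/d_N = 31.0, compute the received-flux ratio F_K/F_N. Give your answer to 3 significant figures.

3.64

F = L/(4πd²), so F_K/F_N = (L_K/L_N) / (d_K/d_N)²
= 3.50×10^3 / (31.0)² = 3.50×10^3 / 961.0 = 3.642.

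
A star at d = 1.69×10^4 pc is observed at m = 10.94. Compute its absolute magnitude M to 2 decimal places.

M = m − 5 log₁₀(d/10 pc) = 10.94 − 5 log₁₀(1.69×10^4/10)
  = 10.94 − 5 × 3.228 = 10.94 − 16.14 = -5.20.

-5.20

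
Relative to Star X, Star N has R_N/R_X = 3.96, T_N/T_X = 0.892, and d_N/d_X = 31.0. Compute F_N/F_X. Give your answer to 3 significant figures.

0.0103

L_N/L_X = (R_N/R_X)²(T_N/T_X)⁴ = (3.96)² × (0.892)⁴ = 9.928.
F_N/F_X = (L_N/L_X)/(d_N/d_X)² = 9.928 / (31.0)² = 0.01033.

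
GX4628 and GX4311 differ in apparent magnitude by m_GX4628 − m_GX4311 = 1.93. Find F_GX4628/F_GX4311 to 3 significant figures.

F_GX4628/F_GX4311 = 10^(−(m_GX4628 − m_GX4311)/2.5) = 10^(-1.93/2.5) = 10^-0.772 = 0.1690.

0.169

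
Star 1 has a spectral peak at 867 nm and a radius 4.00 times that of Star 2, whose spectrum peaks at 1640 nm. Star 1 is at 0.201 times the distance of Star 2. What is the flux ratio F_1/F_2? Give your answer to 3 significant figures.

Wien's law: T_1/T_2 = λ_2/λ_1 = 1640/867 = 1.892.
L_1/L_2 = (R_1/R_2)²(T_1/T_2)⁴ = (4.00)²(1.892)⁴ = 204.8.
F_1/F_2 = (L_1/L_2)/(d_1/d_2)² = 204.8/(0.201)² = 5070.

5.07×10^3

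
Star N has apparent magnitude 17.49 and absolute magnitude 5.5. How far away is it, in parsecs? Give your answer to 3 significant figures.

2.50×10^3 pc

m − M = 5 log₁₀(d/10 pc)
17.49 − (5.5) = 11.99 = 5 log₁₀(d/10)
d = 10 × 10^(11.99/5) = 10 × 10^2.398 = 2500 pc.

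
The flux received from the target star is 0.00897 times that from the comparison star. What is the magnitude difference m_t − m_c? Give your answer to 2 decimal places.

5.12

m_t − m_c = −2.5 log₁₀(F_t/F_c) = −2.5 log₁₀(0.00897) = −2.5 × (-2.047) = 5.118.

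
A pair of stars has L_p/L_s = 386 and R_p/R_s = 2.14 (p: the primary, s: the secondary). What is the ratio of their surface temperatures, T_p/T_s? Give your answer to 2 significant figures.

L ∝ R²T⁴ gives T ∝ (L/R²)^(1/4), so
T_p/T_s = (386 / 2.14²)^(1/4) = (84.29)^(1/4) = 3.030.

3.0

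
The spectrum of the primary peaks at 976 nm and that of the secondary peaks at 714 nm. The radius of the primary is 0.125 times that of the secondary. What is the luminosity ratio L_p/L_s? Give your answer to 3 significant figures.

0.00448

Wien's law gives T ∝ 1/λ_max, so T_p/T_s = λ_s/λ_p = 714/976 = 0.7316.
Then L ∝ R²T⁴ gives L_p/L_s = (0.125)² × (0.7316)⁴ = 0.01562 × 0.2864 = 0.004475.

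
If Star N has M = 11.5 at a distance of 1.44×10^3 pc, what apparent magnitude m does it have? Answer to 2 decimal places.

m = M + 5 log₁₀(d/10 pc) = 11.5 + 5 log₁₀(1.44×10^3/10)
  = 11.5 + 5 × 2.158 = 11.5 + 10.79 = 22.29.

22.29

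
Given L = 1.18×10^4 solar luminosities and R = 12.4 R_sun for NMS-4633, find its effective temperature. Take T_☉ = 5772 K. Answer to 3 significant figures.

T/T_☉ = (L/L_☉)^(1/4) / (R/R_☉)^(1/2)
T = 5772 × (1.18×10^4)^(1/4) / √(12.4) = 5772 × 10.42 / 3.521 = 1.708×10^4 K.

1.71×10^4 K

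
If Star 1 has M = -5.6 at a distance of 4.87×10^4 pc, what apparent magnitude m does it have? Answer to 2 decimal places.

m = M + 5 log₁₀(d/10 pc) = -5.6 + 5 log₁₀(4.87×10^4/10)
  = -5.6 + 5 × 3.688 = -5.6 + 18.44 = 12.84.

12.84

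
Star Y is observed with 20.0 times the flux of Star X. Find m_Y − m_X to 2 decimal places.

m_Y − m_X = −2.5 log₁₀(F_Y/F_X) = −2.5 log₁₀(20.0) = −2.5 × (1.301) = -3.253.

-3.25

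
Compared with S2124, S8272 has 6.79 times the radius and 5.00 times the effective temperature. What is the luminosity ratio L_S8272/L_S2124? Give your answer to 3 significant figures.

From the Stefan–Boltzmann law, L ∝ R²T⁴, so
L_S8272/L_S2124 = (R_S8272/R_S2124)² (T_S8272/T_S2124)⁴ = (6.79)² × (5.00)⁴ = 46.10 × 625.0 = 2.882×10^4.

2.88×10^4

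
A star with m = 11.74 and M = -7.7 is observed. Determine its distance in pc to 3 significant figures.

7.73×10^4 pc

m − M = 5 log₁₀(d/10 pc)
11.74 − (-7.7) = 19.44 = 5 log₁₀(d/10)
d = 10 × 10^(19.44/5) = 10 × 10^3.888 = 7.727×10^4 pc.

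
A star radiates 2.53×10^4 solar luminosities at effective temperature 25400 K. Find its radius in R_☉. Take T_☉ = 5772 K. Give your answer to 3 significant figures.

R/R_☉ = √(L/L_☉) / (T/T_☉)² = √(2.53×10^4) / (4.401)²
       = 159.1 / 19.36 = 8.214.

8.21 R_☉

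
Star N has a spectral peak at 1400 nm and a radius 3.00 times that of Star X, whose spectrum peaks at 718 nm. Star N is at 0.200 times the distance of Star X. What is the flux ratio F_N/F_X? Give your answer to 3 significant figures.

Wien's law: T_N/T_X = λ_X/λ_N = 718/1400 = 0.5129.
L_N/L_X = (R_N/R_X)²(T_N/T_X)⁴ = (3.00)²(0.5129)⁴ = 0.6226.
F_N/F_X = (L_N/L_X)/(d_N/d_X)² = 0.6226/(0.200)² = 15.57.

15.6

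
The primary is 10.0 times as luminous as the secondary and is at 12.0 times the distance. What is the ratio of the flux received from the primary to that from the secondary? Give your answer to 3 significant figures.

0.0694

F = L/(4πd²), so F_p/F_s = (L_p/L_s) / (d_p/d_s)²
= 10.0 / (12.0)² = 10.0 / 144.0 = 0.06944.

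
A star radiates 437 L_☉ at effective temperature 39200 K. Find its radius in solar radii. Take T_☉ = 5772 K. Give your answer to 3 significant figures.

R/R_☉ = √(L/L_☉) / (T/T_☉)² = √(437) / (6.791)²
       = 20.90 / 46.12 = 0.4532.

0.453 solar radii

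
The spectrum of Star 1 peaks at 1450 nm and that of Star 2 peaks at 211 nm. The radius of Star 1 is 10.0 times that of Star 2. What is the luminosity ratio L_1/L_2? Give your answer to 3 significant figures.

Wien's law gives T ∝ 1/λ_max, so T_1/T_2 = λ_2/λ_1 = 211/1450 = 0.1455.
Then L ∝ R²T⁴ gives L_1/L_2 = (10.0)² × (0.1455)⁴ = 100.0 × 4.484×10^-4 = 0.04484.

0.0448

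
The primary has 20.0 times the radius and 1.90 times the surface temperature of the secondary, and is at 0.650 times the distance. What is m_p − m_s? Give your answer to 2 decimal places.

L_p/L_s = (20.0)²(1.90)⁴ = 5213.
F_p/F_s = (L_p/L_s)/(d_p/d_s)² = 5213/0.4225 = 1.234×10^4.
m_p − m_s = −2.5 log₁₀(1.234×10^4) = -10.23.

-10.23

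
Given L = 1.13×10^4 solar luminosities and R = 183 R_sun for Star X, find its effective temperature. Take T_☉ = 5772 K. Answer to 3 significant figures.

T/T_☉ = (L/L_☉)^(1/4) / (R/R_☉)^(1/2)
T = 5772 × (1.13×10^4)^(1/4) / √(183) = 5772 × 10.31 / 13.53 = 4399 K.

4.40×10^3 K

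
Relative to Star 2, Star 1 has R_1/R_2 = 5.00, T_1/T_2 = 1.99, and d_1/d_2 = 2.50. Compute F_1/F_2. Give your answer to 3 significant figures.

L_1/L_2 = (R_1/R_2)²(T_1/T_2)⁴ = (5.00)² × (1.99)⁴ = 392.1.
F_1/F_2 = (L_1/L_2)/(d_1/d_2)² = 392.1 / (2.50)² = 62.73.

62.7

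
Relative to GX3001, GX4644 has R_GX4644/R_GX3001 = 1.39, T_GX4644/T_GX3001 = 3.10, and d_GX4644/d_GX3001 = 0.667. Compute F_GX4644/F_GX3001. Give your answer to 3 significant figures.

L_GX4644/L_GX3001 = (R_GX4644/R_GX3001)²(T_GX4644/T_GX3001)⁴ = (1.39)² × (3.10)⁴ = 178.4.
F_GX4644/F_GX3001 = (L_GX4644/L_GX3001)/(d_GX4644/d_GX3001)² = 178.4 / (0.667)² = 401.1.

401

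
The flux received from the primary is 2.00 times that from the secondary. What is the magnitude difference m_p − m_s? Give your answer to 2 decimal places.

m_p − m_s = −2.5 log₁₀(F_p/F_s) = −2.5 log₁₀(2.00) = −2.5 × (0.301) = -0.753.

-0.75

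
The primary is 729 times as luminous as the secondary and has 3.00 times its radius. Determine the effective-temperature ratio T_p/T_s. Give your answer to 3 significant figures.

3.00

L ∝ R²T⁴ gives T ∝ (L/R²)^(1/4), so
T_p/T_s = (729 / 3.00²)^(1/4) = (81.00)^(1/4) = 3.000.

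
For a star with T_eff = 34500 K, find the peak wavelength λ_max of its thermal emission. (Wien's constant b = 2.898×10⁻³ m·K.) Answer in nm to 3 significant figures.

λ_max = b/T = 2.898×10⁻³ / 34500 = 8.40×10^-8 m = 84.00 nm.

84.0 nm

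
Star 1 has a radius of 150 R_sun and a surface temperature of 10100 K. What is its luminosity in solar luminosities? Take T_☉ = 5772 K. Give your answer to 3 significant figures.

L/L_☉ = (R/R_☉)² (T/T_☉)⁴ = (150)² × (10100/5772)⁴
       = 2.250×10^4 × (1.750)⁴ = 2.250×10^4 × 9.375 = 2.109×10^5.

2.11×10^5 solar luminosities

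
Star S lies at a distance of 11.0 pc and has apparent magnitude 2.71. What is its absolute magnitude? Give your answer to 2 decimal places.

2.50

M = m − 5 log₁₀(d/10 pc) = 2.71 − 5 log₁₀(11.0/10)
  = 2.71 − 5 × 0.041 = 2.71 − 0.21 = 2.50.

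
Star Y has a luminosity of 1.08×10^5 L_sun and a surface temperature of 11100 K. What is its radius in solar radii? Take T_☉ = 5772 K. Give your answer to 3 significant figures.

R/R_☉ = √(L/L_☉) / (T/T_☉)² = √(1.08×10^5) / (1.923)²
       = 328.6 / 3.698 = 88.86.

88.9 solar radii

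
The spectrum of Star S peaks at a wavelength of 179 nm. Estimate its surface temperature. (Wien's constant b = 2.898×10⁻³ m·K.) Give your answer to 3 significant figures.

T = b/λ_max = 2.898×10⁻³ / (179×10⁻⁹) = 1.619×10^4 K.

1.62×10^4 K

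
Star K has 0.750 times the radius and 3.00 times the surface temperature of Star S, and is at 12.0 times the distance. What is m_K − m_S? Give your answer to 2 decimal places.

L_K/L_S = (0.750)²(3.00)⁴ = 45.56.
F_K/F_S = (L_K/L_S)/(d_K/d_S)² = 45.56/144.0 = 0.3164.
m_K − m_S = −2.5 log₁₀(0.3164) = 1.25.

1.25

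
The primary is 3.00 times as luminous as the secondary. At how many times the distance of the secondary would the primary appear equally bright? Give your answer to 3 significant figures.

1.73

Equal flux requires L_p/d_p² = L_s/d_s², so d_p/d_s = √(L_p/L_s)
= √(3.00) = 1.732.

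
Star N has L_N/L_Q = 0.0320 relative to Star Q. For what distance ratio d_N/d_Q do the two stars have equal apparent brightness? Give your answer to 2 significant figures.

0.18

Equal flux requires L_N/d_N² = L_Q/d_Q², so d_N/d_Q = √(L_N/L_Q)
= √(0.0320) = 0.1789.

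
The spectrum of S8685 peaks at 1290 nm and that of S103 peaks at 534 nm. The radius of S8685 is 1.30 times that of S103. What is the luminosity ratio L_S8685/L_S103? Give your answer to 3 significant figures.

0.0496

Wien's law gives T ∝ 1/λ_max, so T_S8685/T_S103 = λ_S103/λ_S8685 = 534/1290 = 0.4140.
Then L ∝ R²T⁴ gives L_S8685/L_S103 = (1.30)² × (0.4140)⁴ = 1.690 × 0.02936 = 0.04962.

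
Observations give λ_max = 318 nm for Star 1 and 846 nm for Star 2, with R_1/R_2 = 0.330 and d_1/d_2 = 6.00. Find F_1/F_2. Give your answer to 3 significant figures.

Wien's law: T_1/T_2 = λ_2/λ_1 = 846/318 = 2.660.
L_1/L_2 = (R_1/R_2)²(T_1/T_2)⁴ = (0.330)²(2.660)⁴ = 5.455.
F_1/F_2 = (L_1/L_2)/(d_1/d_2)² = 5.455/(6.00)² = 0.1515.

0.152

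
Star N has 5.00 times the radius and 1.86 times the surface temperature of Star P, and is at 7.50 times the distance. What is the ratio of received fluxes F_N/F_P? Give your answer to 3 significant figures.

5.32

L_N/L_P = (R_N/R_P)²(T_N/T_P)⁴ = (5.00)² × (1.86)⁴ = 299.2.
F_N/F_P = (L_N/L_P)/(d_N/d_P)² = 299.2 / (7.50)² = 5.319.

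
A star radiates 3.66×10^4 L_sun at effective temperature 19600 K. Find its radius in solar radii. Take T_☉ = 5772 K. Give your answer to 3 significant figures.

16.6 solar radii

R/R_☉ = √(L/L_☉) / (T/T_☉)² = √(3.66×10^4) / (3.396)²
       = 191.3 / 11.53 = 16.59.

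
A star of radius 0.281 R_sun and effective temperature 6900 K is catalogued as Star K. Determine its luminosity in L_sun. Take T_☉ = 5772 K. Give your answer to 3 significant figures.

0.161 L_sun

L/L_☉ = (R/R_☉)² (T/T_☉)⁴ = (0.281)² × (6900/5772)⁴
       = 0.07896 × (1.195)⁴ = 0.07896 × 2.042 = 0.1613.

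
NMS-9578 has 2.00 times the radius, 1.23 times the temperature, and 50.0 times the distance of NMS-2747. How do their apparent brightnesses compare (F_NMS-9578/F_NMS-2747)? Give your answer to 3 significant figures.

L_NMS-9578/L_NMS-2747 = (R_NMS-9578/R_NMS-2747)²(T_NMS-9578/T_NMS-2747)⁴ = (2.00)² × (1.23)⁴ = 9.155.
F_NMS-9578/F_NMS-2747 = (L_NMS-9578/L_NMS-2747)/(d_NMS-9578/d_NMS-2747)² = 9.155 / (50.0)² = 0.003662.

0.00366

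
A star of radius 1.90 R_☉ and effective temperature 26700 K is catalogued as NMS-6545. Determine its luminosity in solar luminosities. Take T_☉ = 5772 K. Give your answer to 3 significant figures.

1.65×10^3 solar luminosities

L/L_☉ = (R/R_☉)² (T/T_☉)⁴ = (1.90)² × (26700/5772)⁴
       = 3.610 × (4.626)⁴ = 3.610 × 457.9 = 1653.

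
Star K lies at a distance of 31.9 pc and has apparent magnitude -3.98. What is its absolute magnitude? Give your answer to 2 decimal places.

M = m − 5 log₁₀(d/10 pc) = -3.98 − 5 log₁₀(31.9/10)
  = -3.98 − 5 × 0.504 = -3.98 − 2.52 = -6.50.

-6.50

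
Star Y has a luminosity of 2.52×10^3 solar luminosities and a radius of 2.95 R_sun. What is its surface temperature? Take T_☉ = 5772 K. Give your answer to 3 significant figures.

2.38×10^4 K

T/T_☉ = (L/L_☉)^(1/4) / (R/R_☉)^(1/2)
T = 5772 × (2.52×10^3)^(1/4) / √(2.95) = 5772 × 7.085 / 1.718 = 2.381×10^4 K.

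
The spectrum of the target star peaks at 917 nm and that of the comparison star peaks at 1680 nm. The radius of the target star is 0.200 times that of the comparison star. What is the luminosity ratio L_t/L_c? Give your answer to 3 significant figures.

Wien's law gives T ∝ 1/λ_max, so T_t/T_c = λ_c/λ_t = 1680/917 = 1.832.
Then L ∝ R²T⁴ gives L_t/L_c = (0.200)² × (1.832)⁴ = 0.04000 × 11.27 = 0.4506.

0.451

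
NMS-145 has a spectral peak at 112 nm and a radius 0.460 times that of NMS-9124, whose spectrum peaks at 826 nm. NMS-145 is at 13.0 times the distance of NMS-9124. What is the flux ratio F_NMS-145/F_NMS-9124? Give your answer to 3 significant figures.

3.70

Wien's law: T_NMS-145/T_NMS-9124 = λ_NMS-9124/λ_NMS-145 = 826/112 = 7.375.
L_NMS-145/L_NMS-9124 = (R_NMS-145/R_NMS-9124)²(T_NMS-145/T_NMS-9124)⁴ = (0.460)²(7.375)⁴ = 626.0.
F_NMS-145/F_NMS-9124 = (L_NMS-145/L_NMS-9124)/(d_NMS-145/d_NMS-9124)² = 626.0/(13.0)² = 3.704.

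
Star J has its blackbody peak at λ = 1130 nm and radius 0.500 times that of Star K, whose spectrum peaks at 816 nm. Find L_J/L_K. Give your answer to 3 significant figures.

Wien's law gives T ∝ 1/λ_max, so T_J/T_K = λ_K/λ_J = 816/1130 = 0.7221.
Then L ∝ R²T⁴ gives L_J/L_K = (0.500)² × (0.7221)⁴ = 0.2500 × 0.2719 = 0.06798.

0.0680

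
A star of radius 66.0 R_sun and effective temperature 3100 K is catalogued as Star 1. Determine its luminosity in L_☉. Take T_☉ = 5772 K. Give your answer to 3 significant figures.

L/L_☉ = (R/R_☉)² (T/T_☉)⁴ = (66.0)² × (3100/5772)⁴
       = 4356 × (0.5371)⁴ = 4356 × 0.08320 = 362.4.

362 L_☉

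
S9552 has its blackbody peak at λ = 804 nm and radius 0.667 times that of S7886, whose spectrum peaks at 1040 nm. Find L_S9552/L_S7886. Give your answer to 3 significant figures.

1.25

Wien's law gives T ∝ 1/λ_max, so T_S9552/T_S7886 = λ_S7886/λ_S9552 = 1040/804 = 1.294.
Then L ∝ R²T⁴ gives L_S9552/L_S7886 = (0.667)² × (1.294)⁴ = 0.4449 × 2.800 = 1.246.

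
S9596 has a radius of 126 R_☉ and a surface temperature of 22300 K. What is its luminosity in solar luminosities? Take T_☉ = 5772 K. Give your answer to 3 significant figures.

L/L_☉ = (R/R_☉)² (T/T_☉)⁴ = (126)² × (22300/5772)⁴
       = 1.588×10^4 × (3.863)⁴ = 1.588×10^4 × 222.8 = 3.537×10^6.

3.54×10^6 solar luminosities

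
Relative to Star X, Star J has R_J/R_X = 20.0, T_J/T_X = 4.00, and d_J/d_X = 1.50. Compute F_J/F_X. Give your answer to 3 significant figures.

4.55×10^4

L_J/L_X = (R_J/R_X)²(T_J/T_X)⁴ = (20.0)² × (4.00)⁴ = 1.024×10^5.
F_J/F_X = (L_J/L_X)/(d_J/d_X)² = 1.024×10^5 / (1.50)² = 4.551×10^4.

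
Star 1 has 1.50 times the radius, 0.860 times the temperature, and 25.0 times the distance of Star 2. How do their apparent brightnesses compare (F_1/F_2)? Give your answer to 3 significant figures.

0.00197

L_1/L_2 = (R_1/R_2)²(T_1/T_2)⁴ = (1.50)² × (0.860)⁴ = 1.231.
F_1/F_2 = (L_1/L_2)/(d_1/d_2)² = 1.231 / (25.0)² = 0.001969.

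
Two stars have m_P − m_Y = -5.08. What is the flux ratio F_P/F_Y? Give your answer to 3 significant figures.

F_P/F_Y = 10^(−(m_P − m_Y)/2.5) = 10^(5.08/2.5) = 10^2.032 = 107.6.

108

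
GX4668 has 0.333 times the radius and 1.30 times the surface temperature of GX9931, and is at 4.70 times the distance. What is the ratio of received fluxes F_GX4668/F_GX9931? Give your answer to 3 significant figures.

0.0143

L_GX4668/L_GX9931 = (R_GX4668/R_GX9931)²(T_GX4668/T_GX9931)⁴ = (0.333)² × (1.30)⁴ = 0.3167.
F_GX4668/F_GX9931 = (L_GX4668/L_GX9931)/(d_GX4668/d_GX9931)² = 0.3167 / (4.70)² = 0.01434.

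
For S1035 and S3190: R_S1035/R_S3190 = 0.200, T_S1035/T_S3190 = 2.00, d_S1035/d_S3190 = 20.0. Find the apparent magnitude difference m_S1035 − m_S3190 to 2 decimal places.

6.99

L_S1035/L_S3190 = (0.200)²(2.00)⁴ = 0.6400.
F_S1035/F_S3190 = (L_S1035/L_S3190)/(d_S1035/d_S3190)² = 0.6400/400.0 = 0.001600.
m_S1035 − m_S3190 = −2.5 log₁₀(0.001600) = 6.99.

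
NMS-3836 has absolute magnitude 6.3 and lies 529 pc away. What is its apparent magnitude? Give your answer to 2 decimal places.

14.92

m = M + 5 log₁₀(d/10 pc) = 6.3 + 5 log₁₀(529/10)
  = 6.3 + 5 × 1.723 = 6.3 + 8.62 = 14.92.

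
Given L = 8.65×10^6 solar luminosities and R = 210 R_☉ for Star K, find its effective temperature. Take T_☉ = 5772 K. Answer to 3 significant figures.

T/T_☉ = (L/L_☉)^(1/4) / (R/R_☉)^(1/2)
T = 5772 × (8.65×10^6)^(1/4) / √(210) = 5772 × 54.23 / 14.49 = 2.160×10^4 K.

2.16×10^4 K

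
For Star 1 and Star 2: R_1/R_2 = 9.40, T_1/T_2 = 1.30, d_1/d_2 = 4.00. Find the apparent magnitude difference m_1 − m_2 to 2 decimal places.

-2.99

L_1/L_2 = (9.40)²(1.30)⁴ = 252.4.
F_1/F_2 = (L_1/L_2)/(d_1/d_2)² = 252.4/16.00 = 15.77.
m_1 − m_2 = −2.5 log₁₀(15.77) = -2.99.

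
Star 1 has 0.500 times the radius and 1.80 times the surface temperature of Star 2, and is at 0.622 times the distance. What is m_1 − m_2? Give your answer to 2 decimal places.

L_1/L_2 = (0.500)²(1.80)⁴ = 2.624.
F_1/F_2 = (L_1/L_2)/(d_1/d_2)² = 2.624/0.3869 = 6.783.
m_1 − m_2 = −2.5 log₁₀(6.783) = -2.08.

-2.08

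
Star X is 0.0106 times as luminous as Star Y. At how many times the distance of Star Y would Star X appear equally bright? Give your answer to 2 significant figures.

Equal flux requires L_X/d_X² = L_Y/d_Y², so d_X/d_Y = √(L_X/L_Y)
= √(0.0106) = 0.1030.

0.10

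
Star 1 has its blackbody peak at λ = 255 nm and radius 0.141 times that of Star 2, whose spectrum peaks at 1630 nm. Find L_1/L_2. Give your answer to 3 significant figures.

Wien's law gives T ∝ 1/λ_max, so T_1/T_2 = λ_2/λ_1 = 1630/255 = 6.392.
Then L ∝ R²T⁴ gives L_1/L_2 = (0.141)² × (6.392)⁴ = 0.01988 × 1670 = 33.19.

33.2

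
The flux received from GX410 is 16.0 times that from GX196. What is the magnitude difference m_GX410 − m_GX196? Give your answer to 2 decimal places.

m_GX410 − m_GX196 = −2.5 log₁₀(F_GX410/F_GX196) = −2.5 log₁₀(16.0) = −2.5 × (1.204) = -3.010.

-3.01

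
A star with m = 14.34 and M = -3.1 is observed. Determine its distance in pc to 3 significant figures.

3.08×10^4 pc

m − M = 5 log₁₀(d/10 pc)
14.34 − (-3.1) = 17.44 = 5 log₁₀(d/10)
d = 10 × 10^(17.44/5) = 10 × 10^3.488 = 3.076×10^4 pc.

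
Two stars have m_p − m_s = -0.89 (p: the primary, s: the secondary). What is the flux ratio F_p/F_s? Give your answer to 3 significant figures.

F_p/F_s = 10^(−(m_p − m_s)/2.5) = 10^(0.89/2.5) = 10^0.356 = 2.270.

2.27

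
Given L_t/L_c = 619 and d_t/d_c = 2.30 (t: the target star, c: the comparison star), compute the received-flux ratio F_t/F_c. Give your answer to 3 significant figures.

F = L/(4πd²), so F_t/F_c = (L_t/L_c) / (d_t/d_c)²
= 619 / (2.30)² = 619 / 5.290 = 117.0.

117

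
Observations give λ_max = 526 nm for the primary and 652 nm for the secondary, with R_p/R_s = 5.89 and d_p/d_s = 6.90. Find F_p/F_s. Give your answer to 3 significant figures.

1.72

Wien's law: T_p/T_s = λ_s/λ_p = 652/526 = 1.240.
L_p/L_s = (R_p/R_s)²(T_p/T_s)⁴ = (5.89)²(1.240)⁴ = 81.90.
F_p/F_s = (L_p/L_s)/(d_p/d_s)² = 81.90/(6.90)² = 1.720.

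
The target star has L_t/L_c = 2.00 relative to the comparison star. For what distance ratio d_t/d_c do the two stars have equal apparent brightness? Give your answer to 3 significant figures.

Equal flux requires L_t/d_t² = L_c/d_c², so d_t/d_c = √(L_t/L_c)
= √(2.00) = 1.414.

1.41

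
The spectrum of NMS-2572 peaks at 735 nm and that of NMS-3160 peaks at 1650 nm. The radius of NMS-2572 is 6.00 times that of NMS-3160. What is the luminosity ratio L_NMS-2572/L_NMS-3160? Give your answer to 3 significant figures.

914

Wien's law gives T ∝ 1/λ_max, so T_NMS-2572/T_NMS-3160 = λ_NMS-3160/λ_NMS-2572 = 1650/735 = 2.245.
Then L ∝ R²T⁴ gives L_NMS-2572/L_NMS-3160 = (6.00)² × (2.245)⁴ = 36.00 × 25.40 = 914.3.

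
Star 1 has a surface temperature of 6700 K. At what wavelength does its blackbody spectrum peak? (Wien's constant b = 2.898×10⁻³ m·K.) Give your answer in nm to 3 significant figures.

433 nm

λ_max = b/T = 2.898×10⁻³ / 6700 = 4.33×10^-7 m = 432.5 nm.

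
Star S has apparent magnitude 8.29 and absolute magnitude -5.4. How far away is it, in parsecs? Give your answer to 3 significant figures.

m − M = 5 log₁₀(d/10 pc)
8.29 − (-5.4) = 13.69 = 5 log₁₀(d/10)
d = 10 × 10^(13.69/5) = 10 × 10^2.738 = 5470 pc.

5.47×10^3 pc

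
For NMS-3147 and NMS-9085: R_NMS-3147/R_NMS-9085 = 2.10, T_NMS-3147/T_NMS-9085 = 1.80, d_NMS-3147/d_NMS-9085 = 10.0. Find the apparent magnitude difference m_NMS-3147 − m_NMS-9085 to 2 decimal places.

L_NMS-3147/L_NMS-9085 = (2.10)²(1.80)⁴ = 46.29.
F_NMS-3147/F_NMS-9085 = (L_NMS-3147/L_NMS-9085)/(d_NMS-3147/d_NMS-9085)² = 46.29/100.0 = 0.4629.
m_NMS-3147 − m_NMS-9085 = −2.5 log₁₀(0.4629) = 0.84.

0.84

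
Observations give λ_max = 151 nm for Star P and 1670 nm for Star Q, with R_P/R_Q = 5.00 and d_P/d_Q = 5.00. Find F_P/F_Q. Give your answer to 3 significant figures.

1.50×10^4

Wien's law: T_P/T_Q = λ_Q/λ_P = 1670/151 = 11.06.
L_P/L_Q = (R_P/R_Q)²(T_P/T_Q)⁴ = (5.00)²(11.06)⁴ = 3.740×10^5.
F_P/F_Q = (L_P/L_Q)/(d_P/d_Q)² = 3.740×10^5/(5.00)² = 1.496×10^4.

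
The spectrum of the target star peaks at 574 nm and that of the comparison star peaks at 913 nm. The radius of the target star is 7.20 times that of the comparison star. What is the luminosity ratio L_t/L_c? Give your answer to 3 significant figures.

Wien's law gives T ∝ 1/λ_max, so T_t/T_c = λ_c/λ_t = 913/574 = 1.591.
Then L ∝ R²T⁴ gives L_t/L_c = (7.20)² × (1.591)⁴ = 51.84 × 6.401 = 331.8.

332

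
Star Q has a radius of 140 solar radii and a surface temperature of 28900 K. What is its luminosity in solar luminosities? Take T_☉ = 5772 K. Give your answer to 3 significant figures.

1.23×10^7 solar luminosities

L/L_☉ = (R/R_☉)² (T/T_☉)⁴ = (140)² × (28900/5772)⁴
       = 1.960×10^4 × (5.007)⁴ = 1.960×10^4 × 628.5 = 1.232×10^7.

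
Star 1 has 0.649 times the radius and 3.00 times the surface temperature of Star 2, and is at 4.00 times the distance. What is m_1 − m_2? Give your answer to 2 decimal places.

-0.82

L_1/L_2 = (0.649)²(3.00)⁴ = 34.12.
F_1/F_2 = (L_1/L_2)/(d_1/d_2)² = 34.12/16.00 = 2.132.
m_1 − m_2 = −2.5 log₁₀(2.132) = -0.82.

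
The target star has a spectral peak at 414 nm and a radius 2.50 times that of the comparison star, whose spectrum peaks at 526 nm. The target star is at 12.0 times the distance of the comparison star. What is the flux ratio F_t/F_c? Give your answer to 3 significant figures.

0.113

Wien's law: T_t/T_c = λ_c/λ_t = 526/414 = 1.271.
L_t/L_c = (R_t/R_c)²(T_t/T_c)⁴ = (2.50)²(1.271)⁴ = 16.29.
F_t/F_c = (L_t/L_c)/(d_t/d_c)² = 16.29/(12.0)² = 0.1131.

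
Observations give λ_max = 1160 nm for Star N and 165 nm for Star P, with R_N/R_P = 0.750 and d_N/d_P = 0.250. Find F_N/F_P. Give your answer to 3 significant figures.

0.00368

Wien's law: T_N/T_P = λ_P/λ_N = 165/1160 = 0.1422.
L_N/L_P = (R_N/R_P)²(T_N/T_P)⁴ = (0.750)²(0.1422)⁴ = 2.303×10^-4.
F_N/F_P = (L_N/L_P)/(d_N/d_P)² = 2.303×10^-4/(0.250)² = 0.003684.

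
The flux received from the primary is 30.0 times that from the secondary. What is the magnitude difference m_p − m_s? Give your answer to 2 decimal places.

m_p − m_s = −2.5 log₁₀(F_p/F_s) = −2.5 log₁₀(30.0) = −2.5 × (1.477) = -3.693.

-3.69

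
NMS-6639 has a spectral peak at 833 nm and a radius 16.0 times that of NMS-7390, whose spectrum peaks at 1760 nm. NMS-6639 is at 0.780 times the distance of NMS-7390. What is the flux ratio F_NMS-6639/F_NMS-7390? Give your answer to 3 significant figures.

8.39×10^3

Wien's law: T_NMS-6639/T_NMS-7390 = λ_NMS-7390/λ_NMS-6639 = 1760/833 = 2.113.
L_NMS-6639/L_NMS-7390 = (R_NMS-6639/R_NMS-7390)²(T_NMS-6639/T_NMS-7390)⁴ = (16.0)²(2.113)⁴ = 5102.
F_NMS-6639/F_NMS-7390 = (L_NMS-6639/L_NMS-7390)/(d_NMS-6639/d_NMS-7390)² = 5102/(0.780)² = 8385.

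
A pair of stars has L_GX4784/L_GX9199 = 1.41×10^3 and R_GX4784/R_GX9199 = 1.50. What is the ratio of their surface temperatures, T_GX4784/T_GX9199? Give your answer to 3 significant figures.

5.00

L ∝ R²T⁴ gives T ∝ (L/R²)^(1/4), so
T_GX4784/T_GX9199 = (1.41×10^3 / 1.50²)^(1/4) = (626.7)^(1/4) = 5.003.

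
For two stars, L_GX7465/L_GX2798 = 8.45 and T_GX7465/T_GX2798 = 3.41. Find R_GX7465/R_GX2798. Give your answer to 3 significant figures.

L ∝ R²T⁴ gives R ∝ √L / T², so
R_GX7465/R_GX2798 = √(8.45) / (3.41)² = 2.907 / 11.63 = 0.2500.

0.250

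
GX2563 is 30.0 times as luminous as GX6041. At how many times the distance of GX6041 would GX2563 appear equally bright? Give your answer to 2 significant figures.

5.5

Equal flux requires L_GX2563/d_GX2563² = L_GX6041/d_GX6041², so d_GX2563/d_GX6041 = √(L_GX2563/L_GX6041)
= √(30.0) = 5.477.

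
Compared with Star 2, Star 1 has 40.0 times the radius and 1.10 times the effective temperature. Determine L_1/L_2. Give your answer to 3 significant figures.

From the Stefan–Boltzmann law, L ∝ R²T⁴, so
L_1/L_2 = (R_1/R_2)² (T_1/T_2)⁴ = (40.0)² × (1.10)⁴ = 1600 × 1.464 = 2343.

2.34×10^3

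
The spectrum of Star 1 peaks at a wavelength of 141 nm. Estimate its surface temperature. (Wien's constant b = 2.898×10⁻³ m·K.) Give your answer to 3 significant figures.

2.06×10^4 K

T = b/λ_max = 2.898×10⁻³ / (141×10⁻⁹) = 2.055×10^4 K.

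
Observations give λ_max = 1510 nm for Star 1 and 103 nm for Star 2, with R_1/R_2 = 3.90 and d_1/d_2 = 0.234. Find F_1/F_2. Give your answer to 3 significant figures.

Wien's law: T_1/T_2 = λ_2/λ_1 = 103/1510 = 0.06821.
L_1/L_2 = (R_1/R_2)²(T_1/T_2)⁴ = (3.90)²(0.06821)⁴ = 3.293×10^-4.
F_1/F_2 = (L_1/L_2)/(d_1/d_2)² = 3.293×10^-4/(0.234)² = 0.006014.

0.00601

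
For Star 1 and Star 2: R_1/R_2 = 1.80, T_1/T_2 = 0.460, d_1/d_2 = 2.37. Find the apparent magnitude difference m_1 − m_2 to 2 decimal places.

3.97

L_1/L_2 = (1.80)²(0.460)⁴ = 0.1451.
F_1/F_2 = (L_1/L_2)/(d_1/d_2)² = 0.1451/5.617 = 0.02583.
m_1 − m_2 = −2.5 log₁₀(0.02583) = 3.97.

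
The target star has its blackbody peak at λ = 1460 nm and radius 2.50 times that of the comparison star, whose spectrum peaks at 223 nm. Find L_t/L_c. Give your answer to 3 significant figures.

0.00340

Wien's law gives T ∝ 1/λ_max, so T_t/T_c = λ_c/λ_t = 223/1460 = 0.1527.
Then L ∝ R²T⁴ gives L_t/L_c = (2.50)² × (0.1527)⁴ = 6.250 × 5.443×10^-4 = 0.003402.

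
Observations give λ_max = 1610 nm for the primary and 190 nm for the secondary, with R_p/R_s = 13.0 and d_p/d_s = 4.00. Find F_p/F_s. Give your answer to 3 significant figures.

0.00205

Wien's law: T_p/T_s = λ_s/λ_p = 190/1610 = 0.1180.
L_p/L_s = (R_p/R_s)²(T_p/T_s)⁴ = (13.0)²(0.1180)⁴ = 0.03278.
F_p/F_s = (L_p/L_s)/(d_p/d_s)² = 0.03278/(4.00)² = 0.002049.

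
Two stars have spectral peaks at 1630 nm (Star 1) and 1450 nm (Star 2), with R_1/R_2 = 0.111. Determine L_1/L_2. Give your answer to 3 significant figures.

0.00772

Wien's law gives T ∝ 1/λ_max, so T_1/T_2 = λ_2/λ_1 = 1450/1630 = 0.8896.
Then L ∝ R²T⁴ gives L_1/L_2 = (0.111)² × (0.8896)⁴ = 0.01232 × 0.6262 = 0.007716.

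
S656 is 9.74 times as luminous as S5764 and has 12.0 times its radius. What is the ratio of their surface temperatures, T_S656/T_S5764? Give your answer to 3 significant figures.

0.510

L ∝ R²T⁴ gives T ∝ (L/R²)^(1/4), so
T_S656/T_S5764 = (9.74 / 12.0²)^(1/4) = (0.06764)^(1/4) = 0.5100.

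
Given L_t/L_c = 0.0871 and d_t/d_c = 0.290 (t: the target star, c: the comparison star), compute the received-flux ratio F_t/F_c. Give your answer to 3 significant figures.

F = L/(4πd²), so F_t/F_c = (L_t/L_c) / (d_t/d_c)²
= 0.0871 / (0.290)² = 0.0871 / 0.08410 = 1.036.

1.04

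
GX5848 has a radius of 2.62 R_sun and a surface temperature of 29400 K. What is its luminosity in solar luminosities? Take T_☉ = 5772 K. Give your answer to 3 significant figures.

L/L_☉ = (R/R_☉)² (T/T_☉)⁴ = (2.62)² × (29400/5772)⁴
       = 6.864 × (5.094)⁴ = 6.864 × 673.1 = 4620.

4.62×10^3 solar luminosities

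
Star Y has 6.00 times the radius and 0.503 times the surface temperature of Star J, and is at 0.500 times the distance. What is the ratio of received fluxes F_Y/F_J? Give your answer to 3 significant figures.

9.22

L_Y/L_J = (R_Y/R_J)²(T_Y/T_J)⁴ = (6.00)² × (0.503)⁴ = 2.304.
F_Y/F_J = (L_Y/L_J)/(d_Y/d_J)² = 2.304 / (0.500)² = 9.218.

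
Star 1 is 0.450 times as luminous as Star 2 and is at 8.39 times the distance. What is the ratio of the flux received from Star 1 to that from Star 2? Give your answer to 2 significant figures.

0.0064

F = L/(4πd²), so F_1/F_2 = (L_1/L_2) / (d_1/d_2)²
= 0.450 / (8.39)² = 0.450 / 70.39 = 0.006393.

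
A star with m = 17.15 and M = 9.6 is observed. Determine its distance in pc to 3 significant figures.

324 pc

m − M = 5 log₁₀(d/10 pc)
17.15 − (9.6) = 7.55 = 5 log₁₀(d/10)
d = 10 × 10^(7.55/5) = 10 × 10^1.510 = 323.6 pc.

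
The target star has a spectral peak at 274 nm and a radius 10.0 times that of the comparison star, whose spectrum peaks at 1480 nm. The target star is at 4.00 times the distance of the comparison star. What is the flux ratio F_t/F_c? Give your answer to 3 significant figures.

5.32×10^3

Wien's law: T_t/T_c = λ_c/λ_t = 1480/274 = 5.401.
L_t/L_c = (R_t/R_c)²(T_t/T_c)⁴ = (10.0)²(5.401)⁴ = 8.512×10^4.
F_t/F_c = (L_t/L_c)/(d_t/d_c)² = 8.512×10^4/(4.00)² = 5320.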